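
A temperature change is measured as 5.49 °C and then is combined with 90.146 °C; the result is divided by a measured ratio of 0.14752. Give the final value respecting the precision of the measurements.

648.3 °C

5.49 °C + 90.146 °C = 95.636 °C; the sum is limited to 2 decimal places (4 s.f.).
Carrying full precision, 95.636 ÷ 0.14752 = 648.29175705… °C; 0.14752 has 5 s.f., so the result keeps min(4, 5) = 4 s.f.
Rounded to 4 significant figures: 648.3 °C.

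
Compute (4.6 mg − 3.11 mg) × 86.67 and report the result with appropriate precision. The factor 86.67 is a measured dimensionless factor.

4.6 mg − 3.11 mg = 1.49 mg; the difference is limited to 1 decimal place (2 s.f.).
Carrying full precision, 1.49 × 86.67 = 129.1383 mg; 86.67 has 4 s.f., so the result keeps min(2, 4) = 2 s.f.
Rounded to 2 significant figures: 1.3 × 10² mg.

1.3 × 10² mg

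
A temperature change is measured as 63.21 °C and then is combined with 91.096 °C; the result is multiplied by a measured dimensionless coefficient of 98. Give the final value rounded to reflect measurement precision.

63.21 °C + 91.096 °C = 154.306 °C; the sum is limited to 2 decimal places (5 s.f.).
Carrying full precision, 154.306 × 98 = 15121.988 °C; 98 has 2 s.f., so the result keeps min(5, 2) = 2 s.f.
Rounded to 2 significant figures: 1.5 × 10^4 °C.

1.5 × 10^4 °C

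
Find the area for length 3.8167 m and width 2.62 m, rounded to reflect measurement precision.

area = 3.8167 m × 2.62 m = 9.999754 m².
3.8167 has 5 significant figures; 2.62 has 3.
Division/multiplication keeps the fewest: 3 significant figures.
Rounded: 10.0 m².

10.0 m²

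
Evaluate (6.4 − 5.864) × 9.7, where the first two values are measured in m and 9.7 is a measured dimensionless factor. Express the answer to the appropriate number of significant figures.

5 m

6.4 m − 5.864 m = 0.536 m; the difference is limited to 1 decimal place (1 s.f.).
Carrying full precision, 0.536 × 9.7 = 5.1992 m; 9.7 has 2 s.f., so the result keeps min(1, 2) = 1 s.f.
Rounded to 1 significant figure: 5 m.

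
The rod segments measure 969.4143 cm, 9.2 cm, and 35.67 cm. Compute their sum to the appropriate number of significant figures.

1.0143 × 10^3 cm

969.4143 cm + 9.2 cm + 35.67 cm = 1014.2843 cm.
Addition/subtraction keeps the fewest decimal places: 969.4143 → 4 decimal places, 9.2 → 1 decimal place, 35.67 → 2 decimal places; limit is 1.
Rounded to 1 decimal place: 1.0143 × 10^3 cm.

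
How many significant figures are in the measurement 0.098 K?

0.098: leading zeros are not significant.

2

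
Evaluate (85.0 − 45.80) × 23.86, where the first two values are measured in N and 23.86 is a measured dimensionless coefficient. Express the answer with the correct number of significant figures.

85.0 N − 45.80 N = 39.20 N; the difference is limited to 1 decimal place (3 s.f.).
Carrying full precision, 39.20 × 23.86 = 935.312 N; 23.86 has 4 s.f., so the result keeps min(3, 4) = 3 s.f.
Rounded to 3 significant figures: 935 N.

935 N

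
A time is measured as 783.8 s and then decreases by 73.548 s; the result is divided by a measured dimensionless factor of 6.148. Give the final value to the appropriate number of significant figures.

115.5 s

783.8 s − 73.548 s = 710.252 s; the difference is limited to 1 decimal place (4 s.f.).
Carrying full precision, 710.252 ÷ 6.148 = 115.525699414… s; 6.148 has 4 s.f., so the result keeps min(4, 4) = 4 s.f.
Rounded to 4 significant figures: 115.5 s.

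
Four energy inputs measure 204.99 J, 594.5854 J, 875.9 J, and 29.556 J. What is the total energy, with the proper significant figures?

1705.0 J

204.99 J + 594.5854 J + 875.9 J + 29.556 J = 1705.0314 J.
Addition/subtraction keeps the fewest decimal places: 204.99 → 2 decimal places, 594.5854 → 4 decimal places, 875.9 → 1 decimal place, 29.556 → 3 decimal places; limit is 1.
Rounded to 1 decimal place: 1705.0 J.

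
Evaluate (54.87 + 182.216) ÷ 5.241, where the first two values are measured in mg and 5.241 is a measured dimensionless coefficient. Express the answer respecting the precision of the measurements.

54.87 mg + 182.216 mg = 237.086 mg; the sum is limited to 2 decimal places (5 s.f.).
Carrying full precision, 237.086 ÷ 5.241 = 45.2367868727… mg; 5.241 has 4 s.f., so the result keeps min(5, 4) = 4 s.f.
Rounded to 4 significant figures: 45.24 mg.

45.24 mg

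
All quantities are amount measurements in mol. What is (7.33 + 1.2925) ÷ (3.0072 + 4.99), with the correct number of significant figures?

7.33 + 1.2925 = 8.6225, limited to 2 d.p. → 3 s.f.; 3.0072 + 4.99 = 7.9972, limited to 2 d.p. → 3 s.f.
Carrying full precision, 8.6225 ÷ 7.9972 = 1.07818986645…; keep min(3, 3) = 3 s.f.
Rounded to 3 significant figures: 1.08.

1.08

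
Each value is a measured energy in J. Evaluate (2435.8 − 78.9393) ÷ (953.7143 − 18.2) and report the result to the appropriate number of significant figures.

2.519

2435.8 − 78.9393 = 2356.8607, limited to 1 d.p. → 5 s.f.; 953.7143 − 18.2 = 935.5143, limited to 1 d.p. → 4 s.f.
Carrying full precision, 2356.8607 ÷ 935.5143 = 2.51932086981…; keep min(5, 4) = 4 s.f.
Rounded to 4 significant figures: 2.519.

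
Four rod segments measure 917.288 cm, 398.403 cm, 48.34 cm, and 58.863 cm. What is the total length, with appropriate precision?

917.288 cm + 398.403 cm + 48.34 cm + 58.863 cm = 1422.894 cm.
Addition/subtraction keeps the fewest decimal places: 917.288 → 3 decimal places, 398.403 → 3 decimal places, 48.34 → 2 decimal places, 58.863 → 3 decimal places; limit is 2.
Rounded to 2 decimal places: 1422.89 cm.

1422.89 cm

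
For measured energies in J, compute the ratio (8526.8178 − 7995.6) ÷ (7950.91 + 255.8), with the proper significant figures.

6.473 × 10⁻²

8526.8178 − 7995.6 = 531.2178, limited to 1 d.p. → 4 s.f.; 7950.91 + 255.8 = 8206.71, limited to 1 d.p. → 5 s.f.
Carrying full precision, 531.2178 ÷ 8206.71 = 0.0647296907043…; keep min(4, 5) = 4 s.f.
Rounded to 4 significant figures: 6.473 × 10⁻².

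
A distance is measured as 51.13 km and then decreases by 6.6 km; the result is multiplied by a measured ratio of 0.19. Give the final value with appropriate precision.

51.13 km − 6.6 km = 44.53 km; the difference is limited to 1 decimal place (3 s.f.).
Carrying full precision, 44.53 × 0.19 = 8.4607 km; 0.19 has 2 s.f., so the result keeps min(3, 2) = 2 s.f.
Rounded to 2 significant figures: 8.5 km.

8.5 km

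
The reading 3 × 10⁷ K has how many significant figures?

3 × 10⁷: in scientific notation every digit of the coefficient is significant.

1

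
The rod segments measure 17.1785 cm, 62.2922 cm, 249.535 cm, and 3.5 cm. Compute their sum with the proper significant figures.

17.1785 cm + 62.2922 cm + 249.535 cm + 3.5 cm = 332.5057 cm.
Addition/subtraction keeps the fewest decimal places: 17.1785 → 4 decimal places, 62.2922 → 4 decimal places, 249.535 → 3 decimal places, 3.5 → 1 decimal place; limit is 1.
Rounded to 1 decimal place: 3.325 × 10² cm.

3.325 × 10² cm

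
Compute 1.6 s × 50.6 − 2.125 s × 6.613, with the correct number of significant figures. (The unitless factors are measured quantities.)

67 s

1.6 × 50.6 = 80.96 → 81 s (2 s.f., last digit at the 10^0 place).
2.125 × 6.613 = 14.052625 → 14.05 s (4 s.f., last digit at the 10^-2 place).
Difference: 66.907375 s; keep the coarser place, 10^0.
Result: 67 s.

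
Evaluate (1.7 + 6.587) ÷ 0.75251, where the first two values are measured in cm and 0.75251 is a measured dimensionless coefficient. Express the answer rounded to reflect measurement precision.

1.7 cm + 6.587 cm = 8.287 cm; the sum is limited to 1 decimal place (2 s.f.).
Carrying full precision, 8.287 ÷ 0.75251 = 11.0124782395… cm; 0.75251 has 5 s.f., so the result keeps min(2, 5) = 2 s.f.
Rounded to 2 significant figures: 11 cm.

11 cm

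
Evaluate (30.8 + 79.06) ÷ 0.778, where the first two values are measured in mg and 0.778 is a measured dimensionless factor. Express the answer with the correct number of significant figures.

30.8 mg + 79.06 mg = 109.86 mg; the sum is limited to 1 decimal place (4 s.f.).
Carrying full precision, 109.86 ÷ 0.778 = 141.208226221… mg; 0.778 has 3 s.f., so the result keeps min(4, 3) = 3 s.f.
Rounded to 3 significant figures: 141 mg.

141 mg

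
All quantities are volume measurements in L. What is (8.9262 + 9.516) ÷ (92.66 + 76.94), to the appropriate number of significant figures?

8.9262 + 9.516 = 18.4422, limited to 3 d.p. → 5 s.f.; 92.66 + 76.94 = 169.60, limited to 2 d.p. → 5 s.f.
Carrying full precision, 18.4422 ÷ 169.60 = 0.108739386792…; keep min(5, 5) = 5 s.f.
Rounded to 5 significant figures: 0.10874.

0.10874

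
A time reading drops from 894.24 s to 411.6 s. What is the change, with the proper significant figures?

4.826 × 10^2 s

894.24 s − 411.6 s = 482.64 s.
Addition/subtraction keeps the fewest decimal places: 894.24 → 2 decimal places, 411.6 → 1 decimal place; limit is 1.
Rounded to 1 decimal place: 4.826 × 10^2 s.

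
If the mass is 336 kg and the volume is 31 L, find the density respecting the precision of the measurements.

11 kg/L

density = 336 kg ÷ 31 L = 10.8387096774… kg/L.
336 has 3 significant figures; 31 has 2.
Division/multiplication keeps the fewest: 2 significant figures.
Rounded: 11 kg/L.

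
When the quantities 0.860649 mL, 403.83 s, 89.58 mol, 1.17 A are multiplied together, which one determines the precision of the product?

1.17 A

0.860649 mL → 6 s.f.; 403.83 s → 5 s.f.; 89.58 mol → 4 s.f.; 1.17 A → 3 s.f.
The fewest is 3 significant figures, from 1.17 A.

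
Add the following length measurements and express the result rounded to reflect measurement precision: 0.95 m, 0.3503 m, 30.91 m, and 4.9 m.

37.1 m

0.95 m + 0.3503 m + 30.91 m + 4.9 m = 37.1103 m.
Addition/subtraction keeps the fewest decimal places: 0.95 → 2 decimal places, 0.3503 → 4 decimal places, 30.91 → 2 decimal places, 4.9 → 1 decimal place; limit is 1.
Rounded to 1 decimal place: 37.1 m.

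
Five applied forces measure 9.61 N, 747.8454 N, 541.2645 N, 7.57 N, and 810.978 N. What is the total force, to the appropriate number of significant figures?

9.61 N + 747.8454 N + 541.2645 N + 7.57 N + 810.978 N = 2117.2679 N.
Addition/subtraction keeps the fewest decimal places: 9.61 → 2 decimal places, 747.8454 → 4 decimal places, 541.2645 → 4 decimal places, 7.57 → 2 decimal places, 810.978 → 3 decimal places; limit is 2.
Rounded to 2 decimal places: 2.11727 × 10³ N.

2.11727 × 10³ N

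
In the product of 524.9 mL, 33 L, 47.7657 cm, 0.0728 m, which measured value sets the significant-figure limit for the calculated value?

524.9 mL → 4 s.f.; 33 L → 2 s.f.; 47.7657 cm → 6 s.f.; 0.0728 m → 3 s.f.
The fewest is 2 significant figures, from 33 L.

33 L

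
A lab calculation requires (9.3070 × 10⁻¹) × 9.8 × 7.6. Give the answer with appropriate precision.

(9.3070 × 10⁻¹) × 9.8 × 7.6 = 69.318536
Multiplication/division keeps the fewest significant figures: 9.3070 × 10⁻¹ → 5 s.f., 9.8 → 2 s.f., 7.6 → 2 s.f.; limit is 2.
Rounded to 2 significant figures: 69.

69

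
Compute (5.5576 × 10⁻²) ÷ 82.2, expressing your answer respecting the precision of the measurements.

(5.5576 × 10⁻²) ÷ 82.2 = 0.000676107055961…
Multiplication/division keeps the fewest significant figures: 5.5576 × 10⁻² → 5 s.f., 82.2 → 3 s.f.; limit is 3.
Rounded to 3 significant figures: 6.76 × 10⁻⁴.

6.76 × 10⁻⁴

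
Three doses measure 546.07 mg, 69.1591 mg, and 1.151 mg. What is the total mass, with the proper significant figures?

616.38 mg

546.07 mg + 69.1591 mg + 1.151 mg = 616.3801 mg.
Addition/subtraction keeps the fewest decimal places: 546.07 → 2 decimal places, 69.1591 → 4 decimal places, 1.151 → 3 decimal places; limit is 2.
Rounded to 2 decimal places: 616.38 mg.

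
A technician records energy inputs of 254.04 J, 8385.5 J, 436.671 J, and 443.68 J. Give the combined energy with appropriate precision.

9519.9 J

254.04 J + 8385.5 J + 436.671 J + 443.68 J = 9519.891 J.
Addition/subtraction keeps the fewest decimal places: 254.04 → 2 decimal places, 8385.5 → 1 decimal place, 436.671 → 3 decimal places, 443.68 → 2 decimal places; limit is 1.
Rounded to 1 decimal place: 9519.9 J.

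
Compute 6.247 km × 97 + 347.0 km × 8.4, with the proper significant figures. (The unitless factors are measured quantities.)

3.5 × 10^3 km

6.247 × 97 = 605.959 → 6.1 × 10^2 km (2 s.f., last digit at the 10^1 place).
347.0 × 8.4 = 2914.8 → 2.9 × 10^3 km (2 s.f., last digit at the 10^2 place).
Sum: 3520.759 km; keep the coarser place, 10^2.
Result: 3.5 × 10^3 km.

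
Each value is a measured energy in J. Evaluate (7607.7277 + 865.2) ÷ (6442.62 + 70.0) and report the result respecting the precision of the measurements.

1.3010

7607.7277 + 865.2 = 8472.9277, limited to 1 d.p. → 5 s.f.; 6442.62 + 70.0 = 6512.62, limited to 1 d.p. → 5 s.f.
Carrying full precision, 8472.9277 ÷ 6512.62 = 1.30100139422…; keep min(5, 5) = 5 s.f.
Rounded to 5 significant figures: 1.3010.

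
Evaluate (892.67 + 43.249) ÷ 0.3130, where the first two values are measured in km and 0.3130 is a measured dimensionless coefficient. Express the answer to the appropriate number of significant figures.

2.990 × 10³ km

892.67 km + 43.249 km = 935.919 km; the sum is limited to 2 decimal places (5 s.f.).
Carrying full precision, 935.919 ÷ 0.3130 = 2990.15654952… km; 0.3130 has 4 s.f., so the result keeps min(5, 4) = 4 s.f.
Rounded to 4 significant figures: 2.990 × 10³ km.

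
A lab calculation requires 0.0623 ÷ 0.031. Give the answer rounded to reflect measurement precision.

0.0623 ÷ 0.031 = 2.00967741935…
Multiplication/division keeps the fewest significant figures: 0.0623 → 3 s.f., 0.031 → 2 s.f.; limit is 2.
Rounded to 2 significant figures: 2.0.

2.0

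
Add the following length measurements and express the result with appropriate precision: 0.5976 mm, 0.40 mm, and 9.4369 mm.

0.5976 mm + 0.40 mm + 9.4369 mm = 10.4345 mm.
Addition/subtraction keeps the fewest decimal places: 0.5976 → 4 decimal places, 0.40 → 2 decimal places, 9.4369 → 4 decimal places; limit is 2.
Rounded to 2 decimal places: 10.43 mm.

10.43 mm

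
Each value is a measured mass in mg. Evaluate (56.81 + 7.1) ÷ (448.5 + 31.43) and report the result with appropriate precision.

56.81 + 7.1 = 63.91, limited to 1 d.p. → 3 s.f.; 448.5 + 31.43 = 479.93, limited to 1 d.p. → 4 s.f.
Carrying full precision, 63.91 ÷ 479.93 = 0.133165253266…; keep min(3, 4) = 3 s.f.
Rounded to 3 significant figures: 1.33 × 10⁻¹.

1.33 × 10⁻¹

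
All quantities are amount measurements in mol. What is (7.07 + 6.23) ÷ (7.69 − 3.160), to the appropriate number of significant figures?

2.94

7.07 + 6.23 = 13.30, limited to 2 d.p. → 4 s.f.; 7.69 − 3.160 = 4.530, limited to 2 d.p. → 3 s.f.
Carrying full precision, 13.30 ÷ 4.530 = 2.93598233996…; keep min(4, 3) = 3 s.f.
Rounded to 3 significant figures: 2.94.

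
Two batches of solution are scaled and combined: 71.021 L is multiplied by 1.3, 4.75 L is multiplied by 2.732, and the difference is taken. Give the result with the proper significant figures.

79 L

71.021 × 1.3 = 92.3273 → 92 L (2 s.f., last digit at the 10^0 place).
4.75 × 2.732 = 12.977 → 13.0 L (3 s.f., last digit at the 10^-1 place).
Difference: 79.3503 L; keep the coarser place, 10^0.
Result: 79 L.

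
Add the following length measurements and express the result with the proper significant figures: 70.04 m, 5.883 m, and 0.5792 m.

76.50 m

70.04 m + 5.883 m + 0.5792 m = 76.5022 m.
Addition/subtraction keeps the fewest decimal places: 70.04 → 2 decimal places, 5.883 → 3 decimal places, 0.5792 → 4 decimal places; limit is 2.
Rounded to 2 decimal places: 76.50 m.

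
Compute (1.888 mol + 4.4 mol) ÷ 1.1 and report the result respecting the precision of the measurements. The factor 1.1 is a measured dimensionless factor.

1.888 mol + 4.4 mol = 6.288 mol; the sum is limited to 1 decimal place (2 s.f.).
Carrying full precision, 6.288 ÷ 1.1 = 5.71636363636… mol; 1.1 has 2 s.f., so the result keeps min(2, 2) = 2 s.f.
Rounded to 2 significant figures: 5.7 mol.

5.7 mol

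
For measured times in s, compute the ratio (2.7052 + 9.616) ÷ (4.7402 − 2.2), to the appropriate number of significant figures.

4.9

2.7052 + 9.616 = 12.3212, limited to 3 d.p. → 5 s.f.; 4.7402 − 2.2 = 2.5402, limited to 1 d.p. → 2 s.f.
Carrying full precision, 12.3212 ÷ 2.5402 = 4.85048421384…; keep min(5, 2) = 2 s.f.
Rounded to 2 significant figures: 4.9.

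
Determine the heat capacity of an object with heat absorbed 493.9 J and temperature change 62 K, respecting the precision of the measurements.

8.0 J/K

heat capacity = 493.9 J ÷ 62 K = 7.96612903226… J/K.
493.9 has 4 significant figures; 62 has 2.
Division/multiplication keeps the fewest: 2 significant figures.
Rounded: 8.0 J/K.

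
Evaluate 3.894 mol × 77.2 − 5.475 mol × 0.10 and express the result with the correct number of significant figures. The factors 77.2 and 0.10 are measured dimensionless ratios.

3.00 × 10² mol

3.894 × 77.2 = 300.6168 → 301 mol (3 s.f., last digit at the 10^0 place).
5.475 × 0.10 = 0.5475 → 0.55 mol (2 s.f., last digit at the 10^-2 place).
Difference: 300.0693 mol; keep the coarser place, 10^0.
Result: 3.00 × 10² mol.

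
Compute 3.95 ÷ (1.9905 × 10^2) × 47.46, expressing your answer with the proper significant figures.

3.95 ÷ (1.9905 × 10^2) × 47.46 = 0.941808590806…
Multiplication/division keeps the fewest significant figures: 3.95 → 3 s.f., 1.9905 × 10^2 → 5 s.f., 47.46 → 4 s.f.; limit is 3.
Rounded to 3 significant figures: 0.942.

0.942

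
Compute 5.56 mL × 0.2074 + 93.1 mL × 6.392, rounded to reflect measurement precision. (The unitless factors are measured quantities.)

5.56 × 0.2074 = 1.153144 → 1.15 mL (3 s.f., last digit at the 10^-2 place).
93.1 × 6.392 = 595.0952 → 595 mL (3 s.f., last digit at the 10^0 place).
Sum: 596.248344 mL; keep the coarser place, 10^0.
Result: 596 mL.

596 mL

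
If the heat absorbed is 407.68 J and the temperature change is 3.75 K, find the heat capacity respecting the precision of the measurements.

heat capacity = 407.68 J ÷ 3.75 K = 108.714666667… J/K.
407.68 has 5 significant figures; 3.75 has 3.
Division/multiplication keeps the fewest: 3 significant figures.
Rounded: 109 J/K.

109 J/K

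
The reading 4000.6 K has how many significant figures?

5

4000.6: zeros between nonzero digits are significant.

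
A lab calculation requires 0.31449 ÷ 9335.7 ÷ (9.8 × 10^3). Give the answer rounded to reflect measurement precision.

0.31449 ÷ 9335.7 ÷ (9.8 × 10^3) = 3.43743011521 × 10^-9…
Multiplication/division keeps the fewest significant figures: 0.31449 → 5 s.f., 9335.7 → 5 s.f., 9.8 × 10^3 → 2 s.f.; limit is 2.
Rounded to 2 significant figures: 3.4 × 10^-9.

3.4 × 10^-9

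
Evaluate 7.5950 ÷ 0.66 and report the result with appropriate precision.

7.5950 ÷ 0.66 = 11.5075757576…
Multiplication/division keeps the fewest significant figures: 7.5950 → 5 s.f., 0.66 → 2 s.f.; limit is 2.
Rounded to 2 significant figures: 12.

12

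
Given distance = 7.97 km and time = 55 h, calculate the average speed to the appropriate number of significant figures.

average speed = 7.97 km ÷ 55 h = 0.144909090909… km/h.
7.97 has 3 significant figures; 55 has 2.
Division/multiplication keeps the fewest: 2 significant figures.
Rounded: 0.14 km/h.

0.14 km/h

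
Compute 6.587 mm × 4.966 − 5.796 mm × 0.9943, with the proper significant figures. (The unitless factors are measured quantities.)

26.95 mm

6.587 × 4.966 = 32.711042 → 32.71 mm (4 s.f., last digit at the 10^-2 place).
5.796 × 0.9943 = 5.7629628 → 5.763 mm (4 s.f., last digit at the 10^-3 place).
Difference: 26.9480792 mm; keep the coarser place, 10^-2.
Result: 26.95 mm.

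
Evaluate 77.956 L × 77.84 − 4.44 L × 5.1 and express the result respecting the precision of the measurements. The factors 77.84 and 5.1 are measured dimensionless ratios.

6045 L

77.956 × 77.84 = 6068.09504 → 6068 L (4 s.f., last digit at the 10^0 place).
4.44 × 5.1 = 22.644 → 23 L (2 s.f., last digit at the 10^0 place).
Difference: 6045.45104 L; keep the coarser place, 10^0.
Result: 6045 L.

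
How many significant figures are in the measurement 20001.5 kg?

6

20001.5: zeros between nonzero digits are significant.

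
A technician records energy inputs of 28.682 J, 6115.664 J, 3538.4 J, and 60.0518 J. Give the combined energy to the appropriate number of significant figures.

9742.8 J

28.682 J + 6115.664 J + 3538.4 J + 60.0518 J = 9742.7978 J.
Addition/subtraction keeps the fewest decimal places: 28.682 → 3 decimal places, 6115.664 → 3 decimal places, 3538.4 → 1 decimal place, 60.0518 → 4 decimal places; limit is 1.
Rounded to 1 decimal place: 9742.8 J.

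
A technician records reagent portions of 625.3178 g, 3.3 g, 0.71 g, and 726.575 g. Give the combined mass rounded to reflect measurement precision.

1355.9 g

625.3178 g + 3.3 g + 0.71 g + 726.575 g = 1355.9028 g.
Addition/subtraction keeps the fewest decimal places: 625.3178 → 4 decimal places, 3.3 → 1 decimal place, 0.71 → 2 decimal places, 726.575 → 3 decimal places; limit is 1.
Rounded to 1 decimal place: 1355.9 g.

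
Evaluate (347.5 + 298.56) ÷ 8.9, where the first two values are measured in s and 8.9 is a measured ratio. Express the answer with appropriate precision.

347.5 s + 298.56 s = 646.06 s; the sum is limited to 1 decimal place (4 s.f.).
Carrying full precision, 646.06 ÷ 8.9 = 72.591011236… s; 8.9 has 2 s.f., so the result keeps min(4, 2) = 2 s.f.
Rounded to 2 significant figures: 73 s.

73 s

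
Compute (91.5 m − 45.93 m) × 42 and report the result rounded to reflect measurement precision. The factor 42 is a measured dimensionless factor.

91.5 m − 45.93 m = 45.57 m; the difference is limited to 1 decimal place (3 s.f.).
Carrying full precision, 45.57 × 42 = 1913.94 m; 42 has 2 s.f., so the result keeps min(3, 2) = 2 s.f.
Rounded to 2 significant figures: 1.9 × 10^3 m.

1.9 × 10^3 m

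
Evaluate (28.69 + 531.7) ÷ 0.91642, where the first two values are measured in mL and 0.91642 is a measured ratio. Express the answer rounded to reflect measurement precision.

28.69 mL + 531.7 mL = 560.39 mL; the sum is limited to 1 decimal place (4 s.f.).
Carrying full precision, 560.39 ÷ 0.91642 = 611.499094302… mL; 0.91642 has 5 s.f., so the result keeps min(4, 5) = 4 s.f.
Rounded to 4 significant figures: 611.5 mL.

611.5 mL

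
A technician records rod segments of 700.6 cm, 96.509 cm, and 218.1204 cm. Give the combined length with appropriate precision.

700.6 cm + 96.509 cm + 218.1204 cm = 1015.2294 cm.
Addition/subtraction keeps the fewest decimal places: 700.6 → 1 decimal place, 96.509 → 3 decimal places, 218.1204 → 4 decimal places; limit is 1.
Rounded to 1 decimal place: 1015.2 cm.

1015.2 cm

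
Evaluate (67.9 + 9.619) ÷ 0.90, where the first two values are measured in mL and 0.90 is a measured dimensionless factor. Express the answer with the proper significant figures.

86 mL

67.9 mL + 9.619 mL = 77.519 mL; the sum is limited to 1 decimal place (3 s.f.).
Carrying full precision, 77.519 ÷ 0.90 = 86.1322222222… mL; 0.90 has 2 s.f., so the result keeps min(3, 2) = 2 s.f.
Rounded to 2 significant figures: 86 mL.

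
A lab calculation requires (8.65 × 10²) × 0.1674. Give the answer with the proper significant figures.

(8.65 × 10²) × 0.1674 = 144.801
Multiplication/division keeps the fewest significant figures: 8.65 × 10² → 3 s.f., 0.1674 → 4 s.f.; limit is 3.
Rounded to 3 significant figures: 145.

145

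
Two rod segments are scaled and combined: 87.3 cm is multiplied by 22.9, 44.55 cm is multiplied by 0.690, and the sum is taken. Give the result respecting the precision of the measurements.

87.3 × 22.9 = 1999.17 → 2.00 × 10^3 cm (3 s.f., last digit at the 10^1 place).
44.55 × 0.690 = 30.7395 → 30.7 cm (3 s.f., last digit at the 10^-1 place).
Sum: 2029.9095 cm; keep the coarser place, 10^1.
Result: 2.03 × 10^3 cm.

2.03 × 10^3 cm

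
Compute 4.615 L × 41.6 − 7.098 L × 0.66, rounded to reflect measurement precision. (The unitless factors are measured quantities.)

4.615 × 41.6 = 191.984 → 192 L (3 s.f., last digit at the 10^0 place).
7.098 × 0.66 = 4.68468 → 4.7 L (2 s.f., last digit at the 10^-1 place).
Difference: 187.29932 L; keep the coarser place, 10^0.
Result: 1.87 × 10² L.

1.87 × 10² L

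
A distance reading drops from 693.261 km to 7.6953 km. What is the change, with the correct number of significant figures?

685.566 km

693.261 km − 7.6953 km = 685.5657 km.
Addition/subtraction keeps the fewest decimal places: 693.261 → 3 decimal places, 7.6953 → 4 decimal places; limit is 3.
Rounded to 3 decimal places: 685.566 km.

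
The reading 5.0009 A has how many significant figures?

5

5.0009: zeros between nonzero digits are significant.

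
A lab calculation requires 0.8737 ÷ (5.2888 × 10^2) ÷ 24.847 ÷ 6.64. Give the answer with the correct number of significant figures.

0.8737 ÷ (5.2888 × 10^2) ÷ 24.847 ÷ 6.64 = 0.0000100129754696…
Multiplication/division keeps the fewest significant figures: 0.8737 → 4 s.f., 5.2888 × 10^2 → 5 s.f., 24.847 → 5 s.f., 6.64 → 3 s.f.; limit is 3.
Rounded to 3 significant figures: 1.00 × 10^-5.

1.00 × 10^-5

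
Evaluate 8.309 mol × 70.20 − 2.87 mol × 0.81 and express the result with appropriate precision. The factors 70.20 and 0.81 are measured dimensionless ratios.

581.0 mol

8.309 × 70.20 = 583.2918 → 583.3 mol (4 s.f., last digit at the 10^-1 place).
2.87 × 0.81 = 2.3247 → 2.3 mol (2 s.f., last digit at the 10^-1 place).
Difference: 580.9671 mol; keep the coarser place, 10^-1.
Result: 581.0 mol.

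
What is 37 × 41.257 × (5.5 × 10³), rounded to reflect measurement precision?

8.4 × 10⁶

37 × 41.257 × (5.5 × 10³) = 8395799.5
Multiplication/division keeps the fewest significant figures: 37 → 2 s.f., 41.257 → 5 s.f., 5.5 × 10³ → 2 s.f.; limit is 2.
Rounded to 2 significant figures: 8.4 × 10⁶.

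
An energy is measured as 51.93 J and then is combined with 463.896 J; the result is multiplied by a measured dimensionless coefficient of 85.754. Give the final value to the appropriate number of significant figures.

51.93 J + 463.896 J = 515.826 J; the sum is limited to 2 decimal places (5 s.f.).
Carrying full precision, 515.826 × 85.754 = 44234.142804 J; 85.754 has 5 s.f., so the result keeps min(5, 5) = 5 s.f.
Rounded to 5 significant figures: 44234 J.

44234 J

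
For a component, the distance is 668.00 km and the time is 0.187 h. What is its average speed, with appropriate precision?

3.57 × 10³ km/h

average speed = 668.00 km ÷ 0.187 h = 3572.19251337… km/h.
668.00 has 5 significant figures; 0.187 has 3.
Division/multiplication keeps the fewest: 3 significant figures.
Rounded: 3.57 × 10³ km/h.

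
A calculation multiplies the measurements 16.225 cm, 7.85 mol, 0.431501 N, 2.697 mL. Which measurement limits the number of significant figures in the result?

16.225 cm → 5 s.f.; 7.85 mol → 3 s.f.; 0.431501 N → 6 s.f.; 2.697 mL → 4 s.f.
The fewest is 3 significant figures, from 7.85 mol.

7.85 mol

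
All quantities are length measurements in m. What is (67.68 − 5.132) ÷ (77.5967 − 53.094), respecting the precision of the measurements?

67.68 − 5.132 = 62.548, limited to 2 d.p. → 4 s.f.; 77.5967 − 53.094 = 24.5027, limited to 3 d.p. → 5 s.f.
Carrying full precision, 62.548 ÷ 24.5027 = 2.55269827407…; keep min(4, 5) = 4 s.f.
Rounded to 4 significant figures: 2.553.

2.553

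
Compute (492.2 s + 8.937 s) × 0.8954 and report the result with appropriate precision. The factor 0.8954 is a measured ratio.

492.2 s + 8.937 s = 501.137 s; the sum is limited to 1 decimal place (4 s.f.).
Carrying full precision, 501.137 × 0.8954 = 448.7180698 s; 0.8954 has 4 s.f., so the result keeps min(4, 4) = 4 s.f.
Rounded to 4 significant figures: 448.7 s.

448.7 s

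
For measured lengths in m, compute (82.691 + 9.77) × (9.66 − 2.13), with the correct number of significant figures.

696 m²

82.691 + 9.77 = 92.461, limited to 2 d.p. → 4 s.f.; 9.66 − 2.13 = 7.53, limited to 2 d.p. → 3 s.f.
Carrying full precision, 92.461 × 7.53 = 696.23133; keep min(4, 3) = 3 s.f.
Rounded to 3 significant figures: 696 m².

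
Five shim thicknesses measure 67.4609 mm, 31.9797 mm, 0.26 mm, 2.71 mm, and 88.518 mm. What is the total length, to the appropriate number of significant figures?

67.4609 mm + 31.9797 mm + 0.26 mm + 2.71 mm + 88.518 mm = 190.9286 mm.
Addition/subtraction keeps the fewest decimal places: 67.4609 → 4 decimal places, 31.9797 → 4 decimal places, 0.26 → 2 decimal places, 2.71 → 2 decimal places, 88.518 → 3 decimal places; limit is 2.
Rounded to 2 decimal places: 190.93 mm.

190.93 mm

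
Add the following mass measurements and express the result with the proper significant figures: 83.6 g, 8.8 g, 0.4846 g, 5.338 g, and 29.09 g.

83.6 g + 8.8 g + 0.4846 g + 5.338 g + 29.09 g = 127.3126 g.
Addition/subtraction keeps the fewest decimal places: 83.6 → 1 decimal place, 8.8 → 1 decimal place, 0.4846 → 4 decimal places, 5.338 → 3 decimal places, 29.09 → 2 decimal places; limit is 1.
Rounded to 1 decimal place: 127.3 g.

127.3 g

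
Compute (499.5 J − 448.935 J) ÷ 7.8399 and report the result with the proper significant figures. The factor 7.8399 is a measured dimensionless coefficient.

6.45 J

499.5 J − 448.935 J = 50.565 J; the difference is limited to 1 decimal place (3 s.f.).
Carrying full precision, 50.565 ÷ 7.8399 = 6.44969961352… J; 7.8399 has 5 s.f., so the result keeps min(3, 5) = 3 s.f.
Rounded to 3 significant figures: 6.45 J.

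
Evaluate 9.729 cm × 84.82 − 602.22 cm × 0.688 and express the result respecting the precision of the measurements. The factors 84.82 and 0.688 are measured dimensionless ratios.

9.729 × 84.82 = 825.21378 → 825.2 cm (4 s.f., last digit at the 10^-1 place).
602.22 × 0.688 = 414.32736 → 414 cm (3 s.f., last digit at the 10^0 place).
Difference: 410.88642 cm; keep the coarser place, 10^0.
Result: 4.11 × 10² cm.

4.11 × 10² cm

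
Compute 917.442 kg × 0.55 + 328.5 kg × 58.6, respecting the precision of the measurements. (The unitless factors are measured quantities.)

917.442 × 0.55 = 504.5931 → 5.0 × 10² kg (2 s.f., last digit at the 10^1 place).
328.5 × 58.6 = 19250.1 → 1.93 × 10⁴ kg (3 s.f., last digit at the 10^2 place).
Sum: 19754.6931 kg; keep the coarser place, 10^2.
Result: 1.98 × 10⁴ kg.

1.98 × 10⁴ kg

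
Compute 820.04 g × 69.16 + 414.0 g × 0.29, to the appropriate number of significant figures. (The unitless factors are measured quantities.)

820.04 × 69.16 = 56713.9664 → 5.671 × 10^4 g (4 s.f., last digit at the 10^1 place).
414.0 × 0.29 = 120.06 → 1.2 × 10^2 g (2 s.f., last digit at the 10^1 place).
Sum: 56834.0264 g; keep the coarser place, 10^1.
Result: 5.683 × 10^4 g.

5.683 × 10^4 g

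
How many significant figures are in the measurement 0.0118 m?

0.0118: leading zeros are not significant.

3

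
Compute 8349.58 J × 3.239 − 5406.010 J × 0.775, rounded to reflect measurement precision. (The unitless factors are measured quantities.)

2.285 × 10⁴ J

8349.58 × 3.239 = 27044.28962 → 2.704 × 10⁴ J (4 s.f., last digit at the 10^1 place).
5406.010 × 0.775 = 4189.65775 → 4.19 × 10³ J (3 s.f., last digit at the 10^1 place).
Difference: 22854.63187 J; keep the coarser place, 10^1.
Result: 2.285 × 10⁴ J.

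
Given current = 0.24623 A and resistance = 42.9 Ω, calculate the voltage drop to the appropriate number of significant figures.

10.6 V

voltage drop = 0.24623 A × 42.9 Ω = 10.563267 V.
0.24623 has 5 significant figures; 42.9 has 3.
Division/multiplication keeps the fewest: 3 significant figures.
Rounded: 10.6 V.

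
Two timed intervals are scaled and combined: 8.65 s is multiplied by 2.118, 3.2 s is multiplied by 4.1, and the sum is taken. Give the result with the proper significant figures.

8.65 × 2.118 = 18.3207 → 18.3 s (3 s.f., last digit at the 10^-1 place).
3.2 × 4.1 = 13.12 → 13 s (2 s.f., last digit at the 10^0 place).
Sum: 31.4407 s; keep the coarser place, 10^0.
Result: 31 s.

31 s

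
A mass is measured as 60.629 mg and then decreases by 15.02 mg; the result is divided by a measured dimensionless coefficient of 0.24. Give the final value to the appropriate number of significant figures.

1.9 × 10^2 mg

60.629 mg − 15.02 mg = 45.609 mg; the difference is limited to 2 decimal places (4 s.f.).
Carrying full precision, 45.609 ÷ 0.24 = 190.0375 mg; 0.24 has 2 s.f., so the result keeps min(4, 2) = 2 s.f.
Rounded to 2 significant figures: 1.9 × 10^2 mg.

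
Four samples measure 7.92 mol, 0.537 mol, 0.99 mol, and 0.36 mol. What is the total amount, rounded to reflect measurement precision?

9.81 mol

7.92 mol + 0.537 mol + 0.99 mol + 0.36 mol = 9.807 mol.
Addition/subtraction keeps the fewest decimal places: 7.92 → 2 decimal places, 0.537 → 3 decimal places, 0.99 → 2 decimal places, 0.36 → 2 decimal places; limit is 2.
Rounded to 2 decimal places: 9.81 mol.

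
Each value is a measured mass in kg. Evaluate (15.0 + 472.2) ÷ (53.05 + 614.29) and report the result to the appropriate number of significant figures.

15.0 + 472.2 = 487.2, limited to 1 d.p. → 4 s.f.; 53.05 + 614.29 = 667.34, limited to 2 d.p. → 5 s.f.
Carrying full precision, 487.2 ÷ 667.34 = 0.730062636737…; keep min(4, 5) = 4 s.f.
Rounded to 4 significant figures: 0.7301.

0.7301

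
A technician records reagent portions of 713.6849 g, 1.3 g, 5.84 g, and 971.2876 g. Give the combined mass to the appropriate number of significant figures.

1692.1 g

713.6849 g + 1.3 g + 5.84 g + 971.2876 g = 1692.1125 g.
Addition/subtraction keeps the fewest decimal places: 713.6849 → 4 decimal places, 1.3 → 1 decimal place, 5.84 → 2 decimal places, 971.2876 → 4 decimal places; limit is 1.
Rounded to 1 decimal place: 1692.1 g.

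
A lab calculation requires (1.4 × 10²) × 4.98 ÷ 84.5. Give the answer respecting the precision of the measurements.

(1.4 × 10²) × 4.98 ÷ 84.5 = 8.25088757396…
Multiplication/division keeps the fewest significant figures: 1.4 × 10² → 2 s.f., 4.98 → 3 s.f., 84.5 → 3 s.f.; limit is 2.
Rounded to 2 significant figures: 8.3.

8.3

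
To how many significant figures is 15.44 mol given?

15.44: every digit is nonzero and significant.

4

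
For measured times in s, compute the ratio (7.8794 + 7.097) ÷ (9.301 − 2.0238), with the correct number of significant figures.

7.8794 + 7.097 = 14.9764, limited to 3 d.p. → 5 s.f.; 9.301 − 2.0238 = 7.2772, limited to 3 d.p. → 4 s.f.
Carrying full precision, 14.9764 ÷ 7.2772 = 2.05798933656…; keep min(5, 4) = 4 s.f.
Rounded to 4 significant figures: 2.058.

2.058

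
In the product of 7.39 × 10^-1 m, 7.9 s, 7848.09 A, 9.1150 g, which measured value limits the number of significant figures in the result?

7.39 × 10^-1 m → 3 s.f.; 7.9 s → 2 s.f.; 7848.09 A → 6 s.f.; 9.1150 g → 5 s.f.
The fewest is 2 significant figures, from 7.9 s.

7.9 s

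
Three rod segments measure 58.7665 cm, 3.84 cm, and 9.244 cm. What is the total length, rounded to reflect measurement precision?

71.85 cm

58.7665 cm + 3.84 cm + 9.244 cm = 71.8505 cm.
Addition/subtraction keeps the fewest decimal places: 58.7665 → 4 decimal places, 3.84 → 2 decimal places, 9.244 → 3 decimal places; limit is 2.
Rounded to 2 decimal places: 71.85 cm.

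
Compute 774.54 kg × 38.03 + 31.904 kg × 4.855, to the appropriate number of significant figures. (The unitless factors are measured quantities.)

774.54 × 38.03 = 29455.7562 → 2.946 × 10⁴ kg (4 s.f., last digit at the 10^1 place).
31.904 × 4.855 = 154.89392 → 154.9 kg (4 s.f., last digit at the 10^-1 place).
Sum: 29610.65012 kg; keep the coarser place, 10^1.
Result: 2.961 × 10⁴ kg.

2.961 × 10⁴ kg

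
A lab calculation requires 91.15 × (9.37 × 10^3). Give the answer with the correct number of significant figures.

91.15 × (9.37 × 10^3) = 854075.5
Multiplication/division keeps the fewest significant figures: 91.15 → 4 s.f., 9.37 × 10^3 → 3 s.f.; limit is 3.
Rounded to 3 significant figures: 8.54 × 10^5.

8.54 × 10^5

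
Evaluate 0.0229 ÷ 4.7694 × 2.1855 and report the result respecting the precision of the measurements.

0.0105

0.0229 ÷ 4.7694 × 2.1855 = 0.0104935526481…
Multiplication/division keeps the fewest significant figures: 0.0229 → 3 s.f., 4.7694 → 5 s.f., 2.1855 → 5 s.f.; limit is 3.
Rounded to 3 significant figures: 0.0105.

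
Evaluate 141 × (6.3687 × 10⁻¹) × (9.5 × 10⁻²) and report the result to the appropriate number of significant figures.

141 × (6.3687 × 10⁻¹) × (9.5 × 10⁻²) = 8.53087365
Multiplication/division keeps the fewest significant figures: 141 → 3 s.f., 6.3687 × 10⁻¹ → 5 s.f., 9.5 × 10⁻² → 2 s.f.; limit is 2.
Rounded to 2 significant figures: 8.5.

8.5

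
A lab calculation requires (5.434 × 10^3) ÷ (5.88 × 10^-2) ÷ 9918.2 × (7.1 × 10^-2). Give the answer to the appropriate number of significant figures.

(5.434 × 10^3) ÷ (5.88 × 10^-2) ÷ 9918.2 × (7.1 × 10^-2) = 0.661557801318…
Multiplication/division keeps the fewest significant figures: 5.434 × 10^3 → 4 s.f., 5.88 × 10^-2 → 3 s.f., 9918.2 → 5 s.f., 7.1 × 10^-2 → 2 s.f.; limit is 2.
Rounded to 2 significant figures: 0.66.

0.66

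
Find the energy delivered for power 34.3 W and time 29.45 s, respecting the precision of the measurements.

1.01 × 10^3 J

energy delivered = 34.3 W × 29.45 s = 1010.135 J.
34.3 has 3 significant figures; 29.45 has 4.
Division/multiplication keeps the fewest: 3 significant figures.
Rounded: 1.01 × 10^3 J.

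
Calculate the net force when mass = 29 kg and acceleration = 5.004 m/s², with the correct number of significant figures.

net force = 29 kg × 5.004 m/s² = 145.116 N.
29 has 2 significant figures; 5.004 has 4.
Division/multiplication keeps the fewest: 2 significant figures.
Rounded: 1.5 × 10^2 N.

1.5 × 10^2 N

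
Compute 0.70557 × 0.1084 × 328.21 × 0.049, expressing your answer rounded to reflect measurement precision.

1.2

0.70557 × 0.1084 × 328.21 × 0.049 = 1.23003445891…
Multiplication/division keeps the fewest significant figures: 0.70557 → 5 s.f., 0.1084 → 4 s.f., 328.21 → 5 s.f., 0.049 → 2 s.f.; limit is 2.
Rounded to 2 significant figures: 1.2.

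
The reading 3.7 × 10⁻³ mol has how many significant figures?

3.7 × 10⁻³: in scientific notation every digit of the coefficient is significant.

2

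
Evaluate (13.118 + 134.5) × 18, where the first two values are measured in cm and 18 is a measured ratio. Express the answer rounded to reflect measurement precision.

13.118 cm + 134.5 cm = 147.618 cm; the sum is limited to 1 decimal place (4 s.f.).
Carrying full precision, 147.618 × 18 = 2657.124 cm; 18 has 2 s.f., so the result keeps min(4, 2) = 2 s.f.
Rounded to 2 significant figures: 2.7 × 10³ cm.

2.7 × 10³ cm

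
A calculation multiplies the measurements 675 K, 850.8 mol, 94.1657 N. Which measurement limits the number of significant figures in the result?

675 K

675 K → 3 s.f.; 850.8 mol → 4 s.f.; 94.1657 N → 6 s.f.
The fewest is 3 significant figures, from 675 K.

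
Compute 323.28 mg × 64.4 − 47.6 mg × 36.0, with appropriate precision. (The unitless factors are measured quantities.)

1.91 × 10⁴ mg

323.28 × 64.4 = 20819.232 → 2.08 × 10⁴ mg (3 s.f., last digit at the 10^2 place).
47.6 × 36.0 = 1713.6 → 1.71 × 10³ mg (3 s.f., last digit at the 10^1 place).
Difference: 19105.632 mg; keep the coarser place, 10^2.
Result: 1.91 × 10⁴ mg.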